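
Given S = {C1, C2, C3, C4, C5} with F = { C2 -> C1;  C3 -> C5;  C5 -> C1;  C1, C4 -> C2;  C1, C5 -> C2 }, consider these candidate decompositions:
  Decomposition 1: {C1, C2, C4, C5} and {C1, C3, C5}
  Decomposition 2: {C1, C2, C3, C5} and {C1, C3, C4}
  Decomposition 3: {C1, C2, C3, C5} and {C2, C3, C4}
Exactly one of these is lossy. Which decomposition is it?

Decomposition 1

Decomposition 1: common = {C1, C5}, closure = {C1, C2, C5} → lossy.
Decomposition 2: common = {C1, C3}, closure = {C1, C2, C3, C5} → lossless.
Decomposition 3: common = {C2, C3}, closure = {C1, C2, C3, C5} → lossless.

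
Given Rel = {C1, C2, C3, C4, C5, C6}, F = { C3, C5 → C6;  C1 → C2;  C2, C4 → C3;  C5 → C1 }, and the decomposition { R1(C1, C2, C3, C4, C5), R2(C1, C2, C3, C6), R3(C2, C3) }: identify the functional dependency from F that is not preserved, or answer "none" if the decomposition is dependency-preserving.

Check C3, C5 → C6: no single fragment contains all of {C3, C5, C6}, and the restricted closure of {C3, C5} across the fragments never reaches {C6}.
C1 → C2 is preserved.
C2, C4 → C3 is preserved.
C5 → C1 is preserved.

C3, C5 → C6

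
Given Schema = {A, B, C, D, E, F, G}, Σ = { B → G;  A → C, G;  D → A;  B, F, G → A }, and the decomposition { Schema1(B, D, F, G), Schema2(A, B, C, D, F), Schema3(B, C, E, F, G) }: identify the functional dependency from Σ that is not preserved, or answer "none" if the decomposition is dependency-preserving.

A → C, G

Check A → C, G: no single fragment contains all of {A, C, G}, and the restricted closure of {A} across the fragments never reaches {C, G}.
B → G is preserved.
D → A is preserved.
B, F, G → A is preserved.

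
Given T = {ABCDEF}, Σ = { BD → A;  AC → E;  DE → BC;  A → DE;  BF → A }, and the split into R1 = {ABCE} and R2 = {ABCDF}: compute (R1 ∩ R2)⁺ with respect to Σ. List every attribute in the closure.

R1 ∩ R2 = {ABC}.
AC → E applies, adding E
A → DE applies, adding D
Closure: {ABCDE}.

ABCDE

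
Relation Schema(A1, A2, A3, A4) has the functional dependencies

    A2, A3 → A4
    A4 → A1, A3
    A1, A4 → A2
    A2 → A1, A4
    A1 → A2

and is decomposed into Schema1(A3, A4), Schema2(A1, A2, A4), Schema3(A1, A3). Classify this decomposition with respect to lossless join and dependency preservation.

Lossless test (chase): Rows 1 and 2 agree on A4; apply A4→A1, A3 and equate their A1, A3 entries. Rows 1 and 2 agree on A1, A4; apply A1, A4→A2 and equate their A2 entries. Rows 1 and 3 agree on A1; apply A1→A2 and equate their A2 entries. Rows 1 and 3 agree on A2, A3; apply A2, A3→A4 and equate their A4 entries. Row 1 is now all distinguished symbols — the join is lossless.
Dependency preservation: A2, A3 → A4; A4 → A1, A3 are not contained in any single fragment, but the restricted closure of each left-hand side across the fragments still reaches the right-hand side; the remaining FDs each lie inside some fragment. All dependencies are preserved.

lossless and dependency-preserving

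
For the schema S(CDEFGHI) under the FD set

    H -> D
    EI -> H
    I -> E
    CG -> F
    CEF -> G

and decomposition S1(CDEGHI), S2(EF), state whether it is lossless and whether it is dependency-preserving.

lossy and not dependency-preserving

Lossless test: (E)⁺ = {E}, which is a superkey of neither fragment — lossy.
Dependency preservation: the restricted closure of {CG} across the fragments never reaches {F}, so CG → F cannot be enforced without a join — not preserved.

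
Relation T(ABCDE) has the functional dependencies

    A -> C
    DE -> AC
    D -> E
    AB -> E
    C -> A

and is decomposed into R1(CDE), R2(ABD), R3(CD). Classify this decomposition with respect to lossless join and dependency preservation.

Lossless test (chase): Rows 1 and 2 agree on D; apply D→E and equate their E entries. Rows 1 and 3 agree on D; apply D→E and equate their E entries. Rows 1 and 3 agree on C; apply C→A and equate their A entries. Rows 1 and 2 agree on DE; apply DE→AC and equate their AC entries. Row 2 is now all distinguished symbols — the join is lossless.
Dependency preservation: the restricted closure of {A} across the fragments never reaches {C}, so A → C cannot be enforced without a join — not preserved.

lossless but not dependency-preserving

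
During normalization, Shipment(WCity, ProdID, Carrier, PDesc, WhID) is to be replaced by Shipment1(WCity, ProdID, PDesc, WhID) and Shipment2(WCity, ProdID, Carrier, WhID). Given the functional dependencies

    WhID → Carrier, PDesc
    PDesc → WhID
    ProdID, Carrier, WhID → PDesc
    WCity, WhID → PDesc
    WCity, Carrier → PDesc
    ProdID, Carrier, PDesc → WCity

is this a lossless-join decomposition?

Yes

Common attributes: Shipment1 ∩ Shipment2 = {WCity, ProdID, WhID}.
Closure of {WCity, ProdID, WhID}: WhID → Carrier, PDesc applies, adding Carrier, PDesc. So (WCity, ProdID, WhID)⁺ = {WCity, ProdID, Carrier, PDesc, WhID}.
This closure contains every attribute of Shipment1, so Shipment1 ∩ Shipment2 → Shipment1. The join is lossless.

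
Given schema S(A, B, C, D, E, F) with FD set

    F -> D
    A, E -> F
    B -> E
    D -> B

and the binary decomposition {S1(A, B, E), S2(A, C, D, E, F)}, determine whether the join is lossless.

Common attributes: S1 ∩ S2 = {A, E}.
Closure of {A, E}: A, E → F applies, adding F; F → D applies, adding D; D → B applies, adding B. So (A, E)⁺ = {A, B, D, E, F}.
This closure contains every attribute of S1, so S1 ∩ S2 → S1. The join is lossless.

Yes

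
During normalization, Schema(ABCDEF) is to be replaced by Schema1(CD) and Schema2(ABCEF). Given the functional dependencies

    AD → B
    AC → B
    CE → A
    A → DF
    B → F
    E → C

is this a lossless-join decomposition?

Common attributes: Schema1 ∩ Schema2 = {C}.
No dependency enlarges {C}, so (C)⁺ = {C}.
The closure contains neither all of Schema1 = {CD} nor all of Schema2 = {ABCEF}, so the common attributes are not a superkey of either fragment. The join is lossy.

No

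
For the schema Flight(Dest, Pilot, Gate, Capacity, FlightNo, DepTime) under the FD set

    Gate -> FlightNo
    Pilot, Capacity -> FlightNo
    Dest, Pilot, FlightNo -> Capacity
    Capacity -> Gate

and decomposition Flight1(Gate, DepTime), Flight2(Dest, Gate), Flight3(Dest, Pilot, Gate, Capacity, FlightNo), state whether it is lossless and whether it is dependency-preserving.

Lossless test (chase): Rows 1 and 2 agree on Gate; apply Gate→FlightNo and equate their FlightNo entries. Rows 1 and 3 agree on Gate; apply Gate→FlightNo and equate their FlightNo entries. No row becomes fully distinguished — the join is lossy.
Dependency preservation: every FD's attributes lie within a single fragment, so each can be enforced locally — preserved.

lossy but dependency-preserving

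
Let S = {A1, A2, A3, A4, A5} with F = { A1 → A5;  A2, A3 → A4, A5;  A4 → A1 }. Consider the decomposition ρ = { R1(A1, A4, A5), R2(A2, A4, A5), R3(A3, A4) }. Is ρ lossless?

Chase test. Columns are A1, A2, A3, A4, A5; row i has aⱼ where attribute j ∈ Ri, else bᵢⱼ.
Initial tableau (one row per fragment):
  row 1: a1 b12 b13 a4 a5
  row 2: b21 a2 b23 a4 a5
  row 3: b31 b32 a3 a4 b35
Rows 1 and 2 agree on A4; apply A4→A1 and equate their A1 entries.
Rows 1 and 3 agree on A4; apply A4→A1 and equate their A1 entries.
Rows 1 and 3 agree on A1; apply A1→A5 and equate their A5 entries.
No row becomes fully distinguished — the join is lossy.

No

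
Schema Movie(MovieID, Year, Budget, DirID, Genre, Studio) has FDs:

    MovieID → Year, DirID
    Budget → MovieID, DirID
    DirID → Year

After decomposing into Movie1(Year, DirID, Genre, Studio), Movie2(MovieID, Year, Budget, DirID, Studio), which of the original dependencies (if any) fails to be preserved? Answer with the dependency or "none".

none

MovieID → Year, DirID lies within Movie2.
Budget → MovieID, DirID lies within Movie2.
DirID → Year lies within Movie1.
Every dependency is enforceable on the fragments, so the decomposition is dependency-preserving.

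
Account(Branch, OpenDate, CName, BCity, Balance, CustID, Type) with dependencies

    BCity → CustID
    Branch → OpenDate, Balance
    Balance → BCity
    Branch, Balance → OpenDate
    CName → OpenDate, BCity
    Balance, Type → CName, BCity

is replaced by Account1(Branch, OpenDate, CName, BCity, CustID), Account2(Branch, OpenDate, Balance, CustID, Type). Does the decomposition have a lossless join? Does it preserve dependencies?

Lossless test: (Branch, OpenDate, CustID)⁺ = {Branch, OpenDate, BCity, Balance, CustID}, which is a superkey of neither fragment — lossy.
Dependency preservation: the restricted closure of {Balance} across the fragments never reaches {BCity}, so Balance → BCity cannot be enforced without a join — not preserved.

lossy and not dependency-preserving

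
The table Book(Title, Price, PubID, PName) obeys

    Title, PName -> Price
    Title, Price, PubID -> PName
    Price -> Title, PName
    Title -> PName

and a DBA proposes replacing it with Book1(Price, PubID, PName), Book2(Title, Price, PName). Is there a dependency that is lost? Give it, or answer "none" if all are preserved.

Title, PName → Price lies within Book2.
Title, Price, PubID → PName: restricted closure across fragments reaches PName.
Price → Title, PName lies within Book2.
Title → PName lies within Book2.
Every dependency is enforceable on the fragments, so the decomposition is dependency-preserving.

none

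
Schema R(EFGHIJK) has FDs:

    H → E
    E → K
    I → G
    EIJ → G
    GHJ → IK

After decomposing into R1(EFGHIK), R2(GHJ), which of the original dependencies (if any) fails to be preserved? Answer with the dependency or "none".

Check GHJ → IK: no single fragment contains all of {GHIJK}, and the restricted closure of {GHJ} across the fragments never reaches {IK}.
H → E is preserved.
E → K is preserved.
I → G is preserved.
EIJ → G is preserved.

GHJ → IK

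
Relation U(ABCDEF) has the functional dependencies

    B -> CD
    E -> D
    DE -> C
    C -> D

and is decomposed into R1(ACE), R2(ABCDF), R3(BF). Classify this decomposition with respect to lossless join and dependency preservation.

Lossless test (chase): Rows 2 and 3 agree on B; apply B→CD and equate their CD entries. Rows 1 and 2 agree on C; apply C→D and equate their D entries. No row becomes fully distinguished — the join is lossy.
Dependency preservation: E → D; DE → C are not contained in any single fragment, but the restricted closure of each left-hand side across the fragments still reaches the right-hand side; the remaining FDs each lie inside some fragment. All dependencies are preserved.

lossy but dependency-preserving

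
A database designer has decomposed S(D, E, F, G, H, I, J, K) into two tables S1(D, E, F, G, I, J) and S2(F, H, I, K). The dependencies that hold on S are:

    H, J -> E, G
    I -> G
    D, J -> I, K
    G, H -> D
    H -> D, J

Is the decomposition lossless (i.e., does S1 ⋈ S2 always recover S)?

Common attributes: S1 ∩ S2 = {F, I}.
Closure of {F, I}: I → G applies, adding G. So (F, I)⁺ = {F, G, I}.
The closure contains neither all of S1 = {D, E, F, G, I, J} nor all of S2 = {F, H, I, K}, so the common attributes are not a superkey of either fragment. The join is lossy.

No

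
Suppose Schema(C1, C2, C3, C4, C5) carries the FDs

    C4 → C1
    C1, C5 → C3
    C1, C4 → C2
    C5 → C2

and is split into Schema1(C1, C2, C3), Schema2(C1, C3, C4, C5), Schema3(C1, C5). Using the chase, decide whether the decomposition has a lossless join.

No

Chase test. Columns are C1, C2, C3, C4, C5; row i has aⱼ where attribute j ∈ Schemai, else bᵢⱼ.
Initial tableau (one row per fragment):
  row 1: a1 a2 a3 b14 b15
  row 2: a1 b22 a3 a4 a5
  row 3: a1 b32 b33 b34 a5
Rows 2 and 3 agree on C1, C5; apply C1, C5→C3 and equate their C3 entries.
Rows 2 and 3 agree on C5; apply C5→C2 and equate their C2 entries.
No row becomes fully distinguished — the join is lossy.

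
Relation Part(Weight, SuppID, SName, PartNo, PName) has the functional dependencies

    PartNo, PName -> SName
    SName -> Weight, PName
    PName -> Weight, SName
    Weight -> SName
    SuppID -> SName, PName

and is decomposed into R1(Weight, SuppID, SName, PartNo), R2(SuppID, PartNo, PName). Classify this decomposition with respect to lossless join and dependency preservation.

Lossless test: (SuppID, PartNo)⁺ = {Weight, SuppID, SName, PartNo, PName}, which contains all of one fragment — lossless.
Dependency preservation: the restricted closure of {PartNo, PName} across the fragments never reaches {SName}, so PartNo, PName → SName cannot be enforced without a join — not preserved.

lossless but not dependency-preserving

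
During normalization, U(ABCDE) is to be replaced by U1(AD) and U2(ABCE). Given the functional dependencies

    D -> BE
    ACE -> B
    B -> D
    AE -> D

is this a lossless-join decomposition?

Common attributes: U1 ∩ U2 = {A}.
No dependency enlarges {A}, so (A)⁺ = {A}.
The closure contains neither all of U1 = {AD} nor all of U2 = {ABCE}, so the common attributes are not a superkey of either fragment. The join is lossy.

No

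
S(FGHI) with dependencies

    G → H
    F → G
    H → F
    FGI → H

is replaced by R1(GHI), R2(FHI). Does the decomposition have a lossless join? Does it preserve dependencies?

lossless and dependency-preserving

Lossless test: (HI)⁺ = {FGHI}, which contains all of one fragment — lossless.
Dependency preservation: F → G; FGI → H are not contained in any single fragment, but the restricted closure of each left-hand side across the fragments still reaches the right-hand side; the remaining FDs each lie inside some fragment. All dependencies are preserved.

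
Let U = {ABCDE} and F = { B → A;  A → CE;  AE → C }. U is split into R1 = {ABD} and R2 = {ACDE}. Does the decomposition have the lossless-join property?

Yes

Common attributes: R1 ∩ R2 = {AD}.
Closure of {AD}: A → CE applies, adding CE. So (AD)⁺ = {ACDE}.
This closure contains every attribute of R2, so R1 ∩ R2 → R2. The join is lossless.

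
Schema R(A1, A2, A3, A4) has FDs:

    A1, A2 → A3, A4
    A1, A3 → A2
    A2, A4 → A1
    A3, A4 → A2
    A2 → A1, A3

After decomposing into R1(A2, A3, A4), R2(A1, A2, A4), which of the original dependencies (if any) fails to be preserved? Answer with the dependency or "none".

A1, A3 → A2

Check A1, A3 → A2: no single fragment contains all of {A1, A2, A3}, and the restricted closure of {A1, A3} across the fragments never reaches {A2}.
A1, A2 → A3, A4 is preserved.
A2, A4 → A1 is preserved.
A3, A4 → A2 is preserved.
A2 → A1, A3 is preserved.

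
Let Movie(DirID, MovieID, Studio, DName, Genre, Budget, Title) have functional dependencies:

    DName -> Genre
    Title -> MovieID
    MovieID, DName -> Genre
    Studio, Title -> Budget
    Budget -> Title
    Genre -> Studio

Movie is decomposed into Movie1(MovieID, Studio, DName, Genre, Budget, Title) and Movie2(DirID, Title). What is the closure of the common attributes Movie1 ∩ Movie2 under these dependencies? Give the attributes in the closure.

MovieID, Title

Movie1 ∩ Movie2 = {Title}.
Title → MovieID applies, adding MovieID
Closure: {MovieID, Title}.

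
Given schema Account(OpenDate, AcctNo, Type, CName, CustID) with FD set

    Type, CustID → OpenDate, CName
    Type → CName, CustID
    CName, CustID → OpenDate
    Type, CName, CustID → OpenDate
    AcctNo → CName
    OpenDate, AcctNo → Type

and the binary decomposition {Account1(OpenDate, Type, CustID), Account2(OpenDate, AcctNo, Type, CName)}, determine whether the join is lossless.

Common attributes: Account1 ∩ Account2 = {OpenDate, Type}.
Closure of {OpenDate, Type}: Type → CName, CustID applies, adding CName, CustID. So (OpenDate, Type)⁺ = {OpenDate, Type, CName, CustID}.
This closure contains every attribute of Account1, so Account1 ∩ Account2 → Account1. The join is lossless.

Yes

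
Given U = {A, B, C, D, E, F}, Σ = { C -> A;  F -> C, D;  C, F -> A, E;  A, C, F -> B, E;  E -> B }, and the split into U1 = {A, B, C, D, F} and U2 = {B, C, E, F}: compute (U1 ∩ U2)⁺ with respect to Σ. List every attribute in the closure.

A, B, C, D, E, F

U1 ∩ U2 = {B, C, F}.
C → A applies, adding A
F → C, D applies, adding D
C, F → A, E applies, adding E
Closure: {A, B, C, D, E, F}.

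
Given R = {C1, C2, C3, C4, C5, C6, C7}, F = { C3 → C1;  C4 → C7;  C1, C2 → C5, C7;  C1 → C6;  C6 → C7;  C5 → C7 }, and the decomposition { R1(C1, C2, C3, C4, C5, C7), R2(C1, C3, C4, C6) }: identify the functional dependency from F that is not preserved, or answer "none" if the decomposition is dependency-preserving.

C6 → C7

Check C6 → C7: no single fragment contains all of {C6, C7}, and the restricted closure of {C6} across the fragments never reaches {C7}.
C3 → C1 is preserved.
C4 → C7 is preserved.
C1, C2 → C5, C7 is preserved.
C1 → C6 is preserved.
C5 → C7 is preserved.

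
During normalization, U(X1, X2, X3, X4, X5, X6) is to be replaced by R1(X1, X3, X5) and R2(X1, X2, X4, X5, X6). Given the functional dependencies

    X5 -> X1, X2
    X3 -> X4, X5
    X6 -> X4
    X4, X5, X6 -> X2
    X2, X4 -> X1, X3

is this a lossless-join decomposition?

No

Common attributes: R1 ∩ R2 = {X1, X5}.
Closure of {X1, X5}: X5 → X1, X2 applies, adding X2. So (X1, X5)⁺ = {X1, X2, X5}.
The closure contains neither all of R1 = {X1, X3, X5} nor all of R2 = {X1, X2, X4, X5, X6}, so the common attributes are not a superkey of either fragment. The join is lossy.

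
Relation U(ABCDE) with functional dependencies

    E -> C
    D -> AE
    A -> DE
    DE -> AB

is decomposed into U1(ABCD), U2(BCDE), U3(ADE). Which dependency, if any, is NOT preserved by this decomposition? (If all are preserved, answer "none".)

none

E → C lies within U2.
D → AE lies within U3.
A → DE lies within U3.
DE → AB: restricted closure across fragments reaches AB.
Every dependency is enforceable on the fragments, so the decomposition is dependency-preserving.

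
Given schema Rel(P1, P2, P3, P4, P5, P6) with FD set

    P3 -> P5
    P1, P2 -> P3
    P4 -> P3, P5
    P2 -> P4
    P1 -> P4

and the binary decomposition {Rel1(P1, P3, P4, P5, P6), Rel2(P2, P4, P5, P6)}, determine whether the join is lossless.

Common attributes: Rel1 ∩ Rel2 = {P4, P5, P6}.
Closure of {P4, P5, P6}: P4 → P3, P5 applies, adding P3. So (P4, P5, P6)⁺ = {P3, P4, P5, P6}.
The closure contains neither all of Rel1 = {P1, P3, P4, P5, P6} nor all of Rel2 = {P2, P4, P5, P6}, so the common attributes are not a superkey of either fragment. The join is lossy.

No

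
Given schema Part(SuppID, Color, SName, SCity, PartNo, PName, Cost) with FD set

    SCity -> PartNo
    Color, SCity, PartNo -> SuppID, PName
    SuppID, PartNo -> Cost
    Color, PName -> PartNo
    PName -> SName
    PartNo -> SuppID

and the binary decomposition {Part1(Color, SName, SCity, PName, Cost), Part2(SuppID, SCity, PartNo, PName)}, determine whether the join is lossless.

Yes

Common attributes: Part1 ∩ Part2 = {SCity, PName}.
Closure of {SCity, PName}: SCity → PartNo applies, adding PartNo; PName → SName applies, adding SName; PartNo → SuppID applies, adding SuppID; SuppID, PartNo → Cost applies, adding Cost. So (SCity, PName)⁺ = {SuppID, SName, SCity, PartNo, PName, Cost}.
This closure contains every attribute of Part2, so Part1 ∩ Part2 → Part2. The join is lossless.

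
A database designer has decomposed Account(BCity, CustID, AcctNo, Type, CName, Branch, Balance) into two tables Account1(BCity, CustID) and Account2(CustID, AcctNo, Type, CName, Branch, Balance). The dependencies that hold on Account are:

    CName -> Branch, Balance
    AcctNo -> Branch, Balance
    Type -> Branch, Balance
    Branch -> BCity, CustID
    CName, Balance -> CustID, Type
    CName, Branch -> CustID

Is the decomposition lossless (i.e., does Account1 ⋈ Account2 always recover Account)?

No

Common attributes: Account1 ∩ Account2 = {CustID}.
No dependency enlarges {CustID}, so (CustID)⁺ = {CustID}.
The closure contains neither all of Account1 = {BCity, CustID} nor all of Account2 = {CustID, AcctNo, Type, CName, Branch, Balance}, so the common attributes are not a superkey of either fragment. The join is lossy.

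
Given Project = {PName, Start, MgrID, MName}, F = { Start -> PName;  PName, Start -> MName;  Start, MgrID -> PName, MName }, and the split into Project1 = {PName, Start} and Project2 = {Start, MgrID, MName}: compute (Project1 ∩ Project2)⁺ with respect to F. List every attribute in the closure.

Project1 ∩ Project2 = {Start}.
Start → PName applies, adding PName
PName, Start → MName applies, adding MName
Closure: {PName, Start, MName}.

PName, Start, MName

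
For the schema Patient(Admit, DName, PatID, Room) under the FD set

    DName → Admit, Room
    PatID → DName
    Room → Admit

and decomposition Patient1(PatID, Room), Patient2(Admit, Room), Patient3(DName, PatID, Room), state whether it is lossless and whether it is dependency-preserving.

Lossless test (chase): Rows 1 and 3 agree on PatID; apply PatID→DName and equate their DName entries. Rows 1 and 2 agree on Room; apply Room→Admit and equate their Admit entries. Rows 1 and 3 agree on Room; apply Room→Admit and equate their Admit entries. Row 1 is now all distinguished symbols — the join is lossless.
Dependency preservation: DName → Admit, Room is not contained in any single fragment, but the restricted closure of its left-hand side across the fragments still reaches the right-hand side; the remaining FDs each lie inside some fragment. All dependencies are preserved.

lossless and dependency-preserving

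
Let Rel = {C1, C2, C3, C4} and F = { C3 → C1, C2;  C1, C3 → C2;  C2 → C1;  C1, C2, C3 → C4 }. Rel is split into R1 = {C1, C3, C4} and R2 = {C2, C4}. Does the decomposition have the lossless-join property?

Common attributes: R1 ∩ R2 = {C4}.
No dependency enlarges {C4}, so (C4)⁺ = {C4}.
The closure contains neither all of R1 = {C1, C3, C4} nor all of R2 = {C2, C4}, so the common attributes are not a superkey of either fragment. The join is lossy.

No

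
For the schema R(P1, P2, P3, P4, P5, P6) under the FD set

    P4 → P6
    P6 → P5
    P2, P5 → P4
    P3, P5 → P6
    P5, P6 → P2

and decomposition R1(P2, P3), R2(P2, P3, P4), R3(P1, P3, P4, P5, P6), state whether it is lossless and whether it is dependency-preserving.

lossless but not dependency-preserving

Lossless test (chase): Rows 2 and 3 agree on P4; apply P4→P6 and equate their P6 entries. Rows 2 and 3 agree on P6; apply P6→P5 and equate their P5 entries. Rows 2 and 3 agree on P5, P6; apply P5, P6→P2 and equate their P2 entries. Row 3 is now all distinguished symbols — the join is lossless.
Dependency preservation: the restricted closure of {P2, P5} across the fragments never reaches {P4}, so P2, P5 → P4 cannot be enforced without a join — not preserved.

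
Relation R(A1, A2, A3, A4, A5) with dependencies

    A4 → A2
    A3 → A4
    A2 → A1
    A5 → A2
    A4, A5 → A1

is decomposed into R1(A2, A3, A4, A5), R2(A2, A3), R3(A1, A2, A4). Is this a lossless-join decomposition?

Yes

Chase test. Columns are A1, A2, A3, A4, A5; row i has aⱼ where attribute j ∈ Ri, else bᵢⱼ.
Initial tableau (one row per fragment):
  row 1: b11 a2 a3 a4 a5
  row 2: b21 a2 a3 b24 b25
  row 3: a1 a2 b33 a4 b35
Rows 1 and 2 agree on A3; apply A3→A4 and equate their A4 entries.
Rows 1 and 2 agree on A2; apply A2→A1 and equate their A1 entries.
Rows 1 and 3 agree on A2; apply A2→A1 and equate their A1 entries.
Row 1 is now all distinguished symbols — the join is lossless.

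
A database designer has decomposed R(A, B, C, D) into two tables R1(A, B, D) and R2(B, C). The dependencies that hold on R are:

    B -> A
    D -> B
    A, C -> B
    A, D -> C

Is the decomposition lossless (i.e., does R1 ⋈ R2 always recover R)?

No

Common attributes: R1 ∩ R2 = {B}.
Closure of {B}: B → A applies, adding A. So (B)⁺ = {A, B}.
The closure contains neither all of R1 = {A, B, D} nor all of R2 = {B, C}, so the common attributes are not a superkey of either fragment. The join is lossy.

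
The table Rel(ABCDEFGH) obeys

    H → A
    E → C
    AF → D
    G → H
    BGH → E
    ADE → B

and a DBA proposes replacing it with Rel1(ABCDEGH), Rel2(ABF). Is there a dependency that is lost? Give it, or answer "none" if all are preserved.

AF → D

Check AF → D: no single fragment contains all of {ADF}, and the restricted closure of {AF} across the fragments never reaches {D}.
H → A is preserved.
E → C is preserved.
G → H is preserved.
BGH → E is preserved.
ADE → B is preserved.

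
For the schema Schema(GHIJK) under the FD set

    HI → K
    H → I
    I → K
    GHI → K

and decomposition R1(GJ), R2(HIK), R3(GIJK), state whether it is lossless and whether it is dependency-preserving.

Lossless test (chase): applying each FD to every pair of rows produces no changes in the tableau, so no row becomes fully distinguished — the join is lossy.
Dependency preservation: GHI → K is not contained in any single fragment, but the restricted closure of its left-hand side across the fragments still reaches the right-hand side; the remaining FDs each lie inside some fragment. All dependencies are preserved.

lossy but dependency-preserving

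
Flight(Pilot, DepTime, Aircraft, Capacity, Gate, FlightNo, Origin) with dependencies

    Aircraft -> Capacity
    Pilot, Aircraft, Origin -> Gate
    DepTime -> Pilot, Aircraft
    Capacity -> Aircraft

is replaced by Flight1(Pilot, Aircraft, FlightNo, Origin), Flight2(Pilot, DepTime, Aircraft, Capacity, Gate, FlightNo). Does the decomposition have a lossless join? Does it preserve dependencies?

Lossless test: (Pilot, Aircraft, FlightNo)⁺ = {Pilot, Aircraft, Capacity, FlightNo}, which is a superkey of neither fragment — lossy.
Dependency preservation: the restricted closure of {Pilot, Aircraft, Origin} across the fragments never reaches {Gate}, so Pilot, Aircraft, Origin → Gate cannot be enforced without a join — not preserved.

lossy and not dependency-preserving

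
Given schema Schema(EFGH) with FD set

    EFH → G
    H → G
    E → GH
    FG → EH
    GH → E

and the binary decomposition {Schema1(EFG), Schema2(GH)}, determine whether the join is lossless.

Common attributes: Schema1 ∩ Schema2 = {G}.
No dependency enlarges {G}, so (G)⁺ = {G}.
The closure contains neither all of Schema1 = {EFG} nor all of Schema2 = {GH}, so the common attributes are not a superkey of either fragment. The join is lossy.

No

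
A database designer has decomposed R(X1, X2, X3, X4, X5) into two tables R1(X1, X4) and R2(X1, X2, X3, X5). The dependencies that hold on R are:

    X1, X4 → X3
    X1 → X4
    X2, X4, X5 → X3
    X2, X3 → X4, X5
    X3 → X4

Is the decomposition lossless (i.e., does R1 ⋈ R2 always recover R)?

Common attributes: R1 ∩ R2 = {X1}.
Closure of {X1}: X1 → X4 applies, adding X4; X1, X4 → X3 applies, adding X3. So (X1)⁺ = {X1, X3, X4}.
This closure contains every attribute of R1, so R1 ∩ R2 → R1. The join is lossless.

Yes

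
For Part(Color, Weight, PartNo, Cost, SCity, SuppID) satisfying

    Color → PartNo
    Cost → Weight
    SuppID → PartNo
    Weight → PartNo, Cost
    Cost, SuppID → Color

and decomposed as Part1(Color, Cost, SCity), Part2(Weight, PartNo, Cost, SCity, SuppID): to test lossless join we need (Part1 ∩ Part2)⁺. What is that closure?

Weight, PartNo, Cost, SCity

Part1 ∩ Part2 = {Cost, SCity}.
Cost → Weight applies, adding Weight
Weight → PartNo, Cost applies, adding PartNo
Closure: {Weight, PartNo, Cost, SCity}.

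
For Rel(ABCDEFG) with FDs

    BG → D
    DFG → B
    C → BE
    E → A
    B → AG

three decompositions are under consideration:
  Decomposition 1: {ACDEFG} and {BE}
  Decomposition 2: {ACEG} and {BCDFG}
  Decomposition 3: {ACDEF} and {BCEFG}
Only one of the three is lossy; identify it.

Decomposition 1

Decomposition 1: common = {E}, closure = {AE} → lossy.
Decomposition 2: common = {CG}, closure = {ABCDEG} → lossless.
Decomposition 3: common = {CEF}, closure = {ABCDEFG} → lossless.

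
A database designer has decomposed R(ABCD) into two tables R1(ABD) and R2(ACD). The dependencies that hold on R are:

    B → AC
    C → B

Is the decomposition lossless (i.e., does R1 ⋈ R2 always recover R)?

Common attributes: R1 ∩ R2 = {AD}.
No dependency enlarges {AD}, so (AD)⁺ = {AD}.
The closure contains neither all of R1 = {ABD} nor all of R2 = {ACD}, so the common attributes are not a superkey of either fragment. The join is lossy.

No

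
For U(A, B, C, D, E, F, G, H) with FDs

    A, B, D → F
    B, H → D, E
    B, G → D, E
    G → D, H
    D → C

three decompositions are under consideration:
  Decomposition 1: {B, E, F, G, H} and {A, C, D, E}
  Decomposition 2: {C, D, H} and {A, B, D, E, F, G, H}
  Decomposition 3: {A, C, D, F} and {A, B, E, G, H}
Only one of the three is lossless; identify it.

Decomposition 2

Decomposition 1: common = {E}, closure = {E} → lossy.
Decomposition 2: common = {D, H}, closure = {C, D, H} → lossless.
Decomposition 3: common = {A}, closure = {A} → lossy.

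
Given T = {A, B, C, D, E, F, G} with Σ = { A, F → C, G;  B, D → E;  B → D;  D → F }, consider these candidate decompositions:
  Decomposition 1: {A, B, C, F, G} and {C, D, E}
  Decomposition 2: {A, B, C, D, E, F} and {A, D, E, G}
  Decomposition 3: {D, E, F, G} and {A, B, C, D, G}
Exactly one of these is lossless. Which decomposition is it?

Decomposition 1: common = {C}, closure = {C} → lossy.
Decomposition 2: common = {A, D, E}, closure = {A, C, D, E, F, G} → lossless.
Decomposition 3: common = {D, G}, closure = {D, F, G} → lossy.

Decomposition 2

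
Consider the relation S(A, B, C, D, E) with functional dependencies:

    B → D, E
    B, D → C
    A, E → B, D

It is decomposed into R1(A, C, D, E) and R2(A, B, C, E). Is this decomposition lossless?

Yes

Common attributes: R1 ∩ R2 = {A, C, E}.
Closure of {A, C, E}: A, E → B, D applies, adding B, D. So (A, C, E)⁺ = {A, B, C, D, E}.
This closure contains every attribute of R1, so R1 ∩ R2 → R1. The join is lossless.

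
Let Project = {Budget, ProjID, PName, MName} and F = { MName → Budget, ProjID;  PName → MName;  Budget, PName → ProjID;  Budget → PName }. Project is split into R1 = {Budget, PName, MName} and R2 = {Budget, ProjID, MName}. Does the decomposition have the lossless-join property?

Yes

Common attributes: R1 ∩ R2 = {Budget, MName}.
Closure of {Budget, MName}: MName → Budget, ProjID applies, adding ProjID; Budget → PName applies, adding PName. So (Budget, MName)⁺ = {Budget, ProjID, PName, MName}.
This closure contains every attribute of R1, so R1 ∩ R2 → R1. The join is lossless.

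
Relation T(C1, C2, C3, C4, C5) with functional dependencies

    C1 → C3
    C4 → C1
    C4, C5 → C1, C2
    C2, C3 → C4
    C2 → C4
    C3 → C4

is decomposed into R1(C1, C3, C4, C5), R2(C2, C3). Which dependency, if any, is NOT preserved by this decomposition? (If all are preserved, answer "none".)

Check C4, C5 → C1, C2: no single fragment contains all of {C1, C2, C4, C5}, and the restricted closure of {C4, C5} across the fragments never reaches {C1, C2}.
C1 → C3 is preserved.
C4 → C1 is preserved.
C2, C3 → C4 is preserved.
C2 → C4 is preserved.
C3 → C4 is preserved.

C4, C5 → C1, C2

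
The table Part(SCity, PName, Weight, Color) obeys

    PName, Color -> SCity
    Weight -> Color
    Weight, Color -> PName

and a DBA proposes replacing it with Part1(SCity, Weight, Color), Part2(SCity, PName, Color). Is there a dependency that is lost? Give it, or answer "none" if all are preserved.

Weight, Color -> PName

Check Weight, Color → PName: no single fragment contains all of {PName, Weight, Color}, and the restricted closure of {Weight, Color} across the fragments never reaches {PName}.
PName, Color → SCity is preserved.
Weight → Color is preserved.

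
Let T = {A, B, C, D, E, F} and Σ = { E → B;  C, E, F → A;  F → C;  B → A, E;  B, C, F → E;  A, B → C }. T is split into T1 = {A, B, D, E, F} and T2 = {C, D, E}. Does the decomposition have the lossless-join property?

Yes

Common attributes: T1 ∩ T2 = {D, E}.
Closure of {D, E}: E → B applies, adding B; B → A, E applies, adding A; A, B → C applies, adding C. So (D, E)⁺ = {A, B, C, D, E}.
This closure contains every attribute of T2, so T1 ∩ T2 → T2. The join is lossless.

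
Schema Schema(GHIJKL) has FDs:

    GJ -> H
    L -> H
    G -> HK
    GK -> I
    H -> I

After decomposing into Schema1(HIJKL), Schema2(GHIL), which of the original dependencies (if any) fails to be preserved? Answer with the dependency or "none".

Check G → HK: no single fragment contains all of {GHK}, and the restricted closure of {G} across the fragments never reaches {HK}.
GJ → H is preserved.
L → H is preserved.
GK → I is preserved.
H → I is preserved.

G -> HK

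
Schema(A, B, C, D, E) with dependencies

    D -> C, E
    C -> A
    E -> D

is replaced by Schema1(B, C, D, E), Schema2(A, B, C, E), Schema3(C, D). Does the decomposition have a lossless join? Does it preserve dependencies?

lossless and dependency-preserving

Lossless test (chase): Rows 1 and 3 agree on D; apply D→C, E and equate their C, E entries. Rows 1 and 2 agree on C; apply C→A and equate their A entries. Rows 1 and 3 agree on C; apply C→A and equate their A entries. Rows 1 and 2 agree on E; apply E→D and equate their D entries. Row 1 is now all distinguished symbols — the join is lossless.
Dependency preservation: every FD's attributes lie within a single fragment, so each can be enforced locally — preserved.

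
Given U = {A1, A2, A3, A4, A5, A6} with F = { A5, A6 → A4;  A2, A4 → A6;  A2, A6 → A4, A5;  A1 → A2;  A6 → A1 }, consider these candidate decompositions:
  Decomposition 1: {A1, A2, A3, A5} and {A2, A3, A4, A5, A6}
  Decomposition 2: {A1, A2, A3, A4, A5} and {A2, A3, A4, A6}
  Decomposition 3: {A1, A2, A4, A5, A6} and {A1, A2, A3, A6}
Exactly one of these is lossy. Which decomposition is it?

Decomposition 1: common = {A2, A3, A5}, closure = {A2, A3, A5} → lossy.
Decomposition 2: common = {A2, A3, A4}, closure = {A1, A2, A3, A4, A5, A6} → lossless.
Decomposition 3: common = {A1, A2, A6}, closure = {A1, A2, A4, A5, A6} → lossless.

Decomposition 1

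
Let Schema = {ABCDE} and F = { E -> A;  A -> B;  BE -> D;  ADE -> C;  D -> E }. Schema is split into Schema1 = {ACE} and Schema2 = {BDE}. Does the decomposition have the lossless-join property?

Common attributes: Schema1 ∩ Schema2 = {E}.
Closure of {E}: E → A applies, adding A; A → B applies, adding B; BE → D applies, adding D; ADE → C applies, adding C. So (E)⁺ = {ABCDE}.
This closure contains every attribute of Schema1, so Schema1 ∩ Schema2 → Schema1. The join is lossless.

Yes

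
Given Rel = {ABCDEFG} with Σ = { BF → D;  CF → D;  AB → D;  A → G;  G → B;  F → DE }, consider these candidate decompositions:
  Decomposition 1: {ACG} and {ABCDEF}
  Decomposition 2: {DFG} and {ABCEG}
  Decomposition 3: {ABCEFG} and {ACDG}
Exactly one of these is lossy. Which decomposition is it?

Decomposition 1: common = {AC}, closure = {ABCDG} → lossless.
Decomposition 2: common = {G}, closure = {BG} → lossy.
Decomposition 3: common = {ACG}, closure = {ABCDG} → lossless.

Decomposition 2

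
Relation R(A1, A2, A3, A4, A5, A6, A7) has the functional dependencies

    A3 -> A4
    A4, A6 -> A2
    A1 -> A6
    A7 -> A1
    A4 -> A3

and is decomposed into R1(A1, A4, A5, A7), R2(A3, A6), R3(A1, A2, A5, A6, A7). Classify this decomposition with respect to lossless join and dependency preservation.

lossy and not dependency-preserving

Lossless test (chase): Rows 1 and 3 agree on A1; apply A1→A6 and equate their A6 entries. No row becomes fully distinguished — the join is lossy.
Dependency preservation: the restricted closure of {A3} across the fragments never reaches {A4}, so A3 → A4 cannot be enforced without a join — not preserved.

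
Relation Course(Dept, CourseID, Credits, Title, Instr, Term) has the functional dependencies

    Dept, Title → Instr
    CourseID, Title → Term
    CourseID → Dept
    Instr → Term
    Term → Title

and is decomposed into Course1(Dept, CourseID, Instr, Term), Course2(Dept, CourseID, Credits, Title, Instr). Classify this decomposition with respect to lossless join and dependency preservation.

lossless but not dependency-preserving

Lossless test: (Dept, CourseID, Instr)⁺ = {Dept, CourseID, Title, Instr, Term}, which contains all of one fragment — lossless.
Dependency preservation: the restricted closure of {Term} across the fragments never reaches {Title}, so Term → Title cannot be enforced without a join — not preserved.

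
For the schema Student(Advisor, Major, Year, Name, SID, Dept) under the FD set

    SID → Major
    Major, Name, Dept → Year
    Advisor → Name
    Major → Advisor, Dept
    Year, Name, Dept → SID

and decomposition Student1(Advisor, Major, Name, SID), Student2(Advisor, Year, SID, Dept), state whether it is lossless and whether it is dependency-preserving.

Lossless test: (Advisor, SID)⁺ = {Advisor, Major, Year, Name, SID, Dept}, which contains all of one fragment — lossless.
Dependency preservation: the restricted closure of {Year, Name, Dept} across the fragments never reaches {SID}, so Year, Name, Dept → SID cannot be enforced without a join — not preserved.

lossless but not dependency-preserving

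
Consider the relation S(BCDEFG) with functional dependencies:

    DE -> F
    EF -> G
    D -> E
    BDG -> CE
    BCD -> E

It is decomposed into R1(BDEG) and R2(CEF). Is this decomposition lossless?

Common attributes: R1 ∩ R2 = {E}.
No dependency enlarges {E}, so (E)⁺ = {E}.
The closure contains neither all of R1 = {BDEG} nor all of R2 = {CEF}, so the common attributes are not a superkey of either fragment. The join is lossy.

No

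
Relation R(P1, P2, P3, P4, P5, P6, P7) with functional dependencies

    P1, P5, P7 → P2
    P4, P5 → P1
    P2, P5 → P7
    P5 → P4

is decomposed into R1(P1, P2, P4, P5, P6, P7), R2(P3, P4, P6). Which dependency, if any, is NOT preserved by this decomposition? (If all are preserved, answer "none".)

none

P1, P5, P7 → P2 lies within R1.
P4, P5 → P1 lies within R1.
P2, P5 → P7 lies within R1.
P5 → P4 lies within R1.
Every dependency is enforceable on the fragments, so the decomposition is dependency-preserving.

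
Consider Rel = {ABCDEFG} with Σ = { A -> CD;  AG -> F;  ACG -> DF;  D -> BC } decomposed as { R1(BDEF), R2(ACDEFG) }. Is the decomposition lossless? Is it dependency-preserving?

Lossless test: (DEF)⁺ = {BCDEF}, which contains all of one fragment — lossless.
Dependency preservation: D → BC is not contained in any single fragment, but the restricted closure of its left-hand side across the fragments still reaches the right-hand side; the remaining FDs each lie inside some fragment. All dependencies are preserved.

lossless and dependency-preserving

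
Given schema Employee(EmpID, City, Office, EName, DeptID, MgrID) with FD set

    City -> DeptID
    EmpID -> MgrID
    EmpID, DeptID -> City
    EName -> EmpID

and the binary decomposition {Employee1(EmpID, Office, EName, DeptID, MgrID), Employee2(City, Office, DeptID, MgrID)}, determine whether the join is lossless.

No

Common attributes: Employee1 ∩ Employee2 = {Office, DeptID, MgrID}.
No dependency enlarges {Office, DeptID, MgrID}, so (Office, DeptID, MgrID)⁺ = {Office, DeptID, MgrID}.
The closure contains neither all of Employee1 = {EmpID, Office, EName, DeptID, MgrID} nor all of Employee2 = {City, Office, DeptID, MgrID}, so the common attributes are not a superkey of either fragment. The join is lossy.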